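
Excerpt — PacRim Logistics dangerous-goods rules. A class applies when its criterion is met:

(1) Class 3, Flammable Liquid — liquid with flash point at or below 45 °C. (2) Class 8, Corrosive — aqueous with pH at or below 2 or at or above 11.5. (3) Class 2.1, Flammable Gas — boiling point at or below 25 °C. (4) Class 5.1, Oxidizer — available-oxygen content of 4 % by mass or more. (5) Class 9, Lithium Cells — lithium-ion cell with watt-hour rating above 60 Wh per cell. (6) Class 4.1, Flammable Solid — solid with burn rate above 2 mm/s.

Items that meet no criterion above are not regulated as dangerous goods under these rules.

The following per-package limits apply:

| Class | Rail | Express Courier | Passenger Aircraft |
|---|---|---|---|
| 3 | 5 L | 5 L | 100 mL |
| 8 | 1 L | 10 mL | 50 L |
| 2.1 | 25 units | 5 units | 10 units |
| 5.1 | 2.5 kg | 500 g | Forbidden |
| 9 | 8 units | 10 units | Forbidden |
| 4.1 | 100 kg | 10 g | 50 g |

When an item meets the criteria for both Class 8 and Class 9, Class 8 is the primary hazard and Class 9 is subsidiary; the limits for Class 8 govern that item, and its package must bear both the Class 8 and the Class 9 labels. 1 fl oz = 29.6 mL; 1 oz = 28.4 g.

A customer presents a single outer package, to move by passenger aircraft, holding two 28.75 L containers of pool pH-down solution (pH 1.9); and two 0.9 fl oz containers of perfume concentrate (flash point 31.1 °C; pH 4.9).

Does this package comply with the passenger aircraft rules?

No

Pool pH-down solution: pH 1.9 ≤ 2 → Class 8 (Corrosive).
Flash point 31.1 °C meets the Class 3 criterion (Flammable Liquid), so the perfume concentrate is Class 3.
Class 8 quantity: two 28.75 L containers = 57.5 L.
57.5 L > 50 L (passenger aircraft limit, Class 8) — over the limit.
Class 3 quantity: two 0.9 fl oz containers = 53.28 mL.
53.28 mL is within the passenger aircraft limit of 100 mL for Class 3.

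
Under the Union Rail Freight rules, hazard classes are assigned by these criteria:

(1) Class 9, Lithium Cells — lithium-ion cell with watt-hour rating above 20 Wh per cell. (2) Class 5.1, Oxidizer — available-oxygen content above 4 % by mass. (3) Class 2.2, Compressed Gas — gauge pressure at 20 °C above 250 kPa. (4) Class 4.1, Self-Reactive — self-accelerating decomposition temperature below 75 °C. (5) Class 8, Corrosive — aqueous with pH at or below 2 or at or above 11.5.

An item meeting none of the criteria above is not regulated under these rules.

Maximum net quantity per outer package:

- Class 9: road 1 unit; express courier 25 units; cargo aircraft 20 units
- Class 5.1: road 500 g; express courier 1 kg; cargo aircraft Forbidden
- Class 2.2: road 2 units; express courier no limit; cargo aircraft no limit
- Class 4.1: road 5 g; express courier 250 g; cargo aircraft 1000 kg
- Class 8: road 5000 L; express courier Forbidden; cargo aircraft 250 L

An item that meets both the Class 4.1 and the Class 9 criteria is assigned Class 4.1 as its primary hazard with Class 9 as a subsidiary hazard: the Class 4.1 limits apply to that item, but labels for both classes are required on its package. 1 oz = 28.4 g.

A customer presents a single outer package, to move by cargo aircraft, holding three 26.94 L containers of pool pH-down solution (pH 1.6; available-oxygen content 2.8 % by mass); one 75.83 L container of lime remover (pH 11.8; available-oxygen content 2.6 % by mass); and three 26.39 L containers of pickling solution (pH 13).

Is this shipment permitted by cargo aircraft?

Yes

The pool pH-down solution has pH 1.6, which is ≤ 2, so it is Class 8 (Corrosive).
With pH 11.8 (≥ 11.5), the lime remover falls in Class 8.
Pickling solution: pH 13 ≥ 11.5 → Class 8 (Corrosive).
Total Class 8: (three 26.94 L containers = 80.82 L) + 75.83 L + (three 26.39 L containers = 79.17 L) = 235.82 L.
235.82 L is within the cargo aircraft limit of 250 L for Class 8.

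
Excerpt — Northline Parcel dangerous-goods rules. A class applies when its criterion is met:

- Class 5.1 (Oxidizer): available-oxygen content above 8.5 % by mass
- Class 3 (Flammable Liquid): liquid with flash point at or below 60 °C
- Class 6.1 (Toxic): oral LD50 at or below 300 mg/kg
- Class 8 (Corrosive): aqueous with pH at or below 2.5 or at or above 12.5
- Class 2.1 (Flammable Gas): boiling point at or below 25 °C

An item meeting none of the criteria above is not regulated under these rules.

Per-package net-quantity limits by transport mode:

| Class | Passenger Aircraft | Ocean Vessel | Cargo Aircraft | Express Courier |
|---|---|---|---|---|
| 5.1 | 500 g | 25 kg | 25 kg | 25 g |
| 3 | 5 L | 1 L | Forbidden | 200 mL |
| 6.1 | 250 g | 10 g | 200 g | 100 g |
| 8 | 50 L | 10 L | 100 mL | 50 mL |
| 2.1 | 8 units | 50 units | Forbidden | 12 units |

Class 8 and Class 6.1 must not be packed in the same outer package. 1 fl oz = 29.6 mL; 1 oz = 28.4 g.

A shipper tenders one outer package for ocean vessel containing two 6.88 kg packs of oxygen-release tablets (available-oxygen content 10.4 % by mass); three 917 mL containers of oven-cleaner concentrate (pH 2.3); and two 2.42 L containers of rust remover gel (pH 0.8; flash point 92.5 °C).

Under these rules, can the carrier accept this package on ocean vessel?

The oxygen-release tablets have available-oxygen content 10.4 % by mass, which is > 8.5 % by mass, so they are Class 5.1 (Oxidizer).
Oven-cleaner concentrate: pH 2.3 ≤ 2.5 → Class 8 (Corrosive).
pH 0.8 meets the Class 8 criterion (Corrosive), so the rust remover gel is Class 8.
Total Class 8: (three 917 mL containers = 2.751 L) + (two 2.42 L containers = 4.84 L) = 7.591 L.
That is within the Class 8 ocean vessel limit of 10 L.
Class 5.1 quantity: two 6.88 kg packs = 13.76 kg.
13.76 kg is within the ocean vessel limit of 25 kg for Class 5.1.
The segregation rule (Class 8 with Class 6.1) does not apply to Class 8 with Class 5.1.
Every hazard class is within its ocean vessel limit and no segregation rule is violated.

Yes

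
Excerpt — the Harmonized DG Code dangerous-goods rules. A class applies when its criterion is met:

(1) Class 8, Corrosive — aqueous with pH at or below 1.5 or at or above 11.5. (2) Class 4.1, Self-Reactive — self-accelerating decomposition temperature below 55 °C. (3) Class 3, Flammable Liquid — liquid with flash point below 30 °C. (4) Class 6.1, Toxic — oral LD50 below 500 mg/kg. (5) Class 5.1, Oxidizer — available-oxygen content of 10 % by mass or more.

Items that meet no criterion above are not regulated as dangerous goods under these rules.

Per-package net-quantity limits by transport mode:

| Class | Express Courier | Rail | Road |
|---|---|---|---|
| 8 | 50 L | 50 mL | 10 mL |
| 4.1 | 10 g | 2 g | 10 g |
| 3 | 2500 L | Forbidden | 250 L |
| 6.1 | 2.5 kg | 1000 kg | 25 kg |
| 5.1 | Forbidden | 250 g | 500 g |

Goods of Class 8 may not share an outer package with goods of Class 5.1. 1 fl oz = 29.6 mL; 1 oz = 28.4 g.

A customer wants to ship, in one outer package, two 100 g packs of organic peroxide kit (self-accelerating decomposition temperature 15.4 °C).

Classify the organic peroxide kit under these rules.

Class 4.1

Self-accelerating decomposition temperature 15.4 °C meets the Class 4.1 criterion (Self-Reactive), so the organic peroxide kit is Class 4.1.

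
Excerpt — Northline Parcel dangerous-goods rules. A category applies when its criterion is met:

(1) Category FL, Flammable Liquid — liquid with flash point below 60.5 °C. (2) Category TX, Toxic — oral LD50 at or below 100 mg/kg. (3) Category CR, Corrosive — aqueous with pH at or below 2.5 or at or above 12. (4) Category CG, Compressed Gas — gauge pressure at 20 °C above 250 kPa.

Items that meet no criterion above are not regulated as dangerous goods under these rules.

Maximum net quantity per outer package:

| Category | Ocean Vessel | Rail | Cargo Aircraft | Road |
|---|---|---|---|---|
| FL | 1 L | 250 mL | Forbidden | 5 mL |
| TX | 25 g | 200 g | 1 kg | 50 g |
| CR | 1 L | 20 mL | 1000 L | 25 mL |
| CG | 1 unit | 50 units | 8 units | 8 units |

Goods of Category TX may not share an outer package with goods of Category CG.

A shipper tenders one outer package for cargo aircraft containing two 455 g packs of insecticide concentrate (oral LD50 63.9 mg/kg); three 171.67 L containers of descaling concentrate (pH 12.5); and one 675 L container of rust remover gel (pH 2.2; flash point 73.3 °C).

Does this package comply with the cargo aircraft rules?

No

The insecticide concentrate has oral LD50 63.9 mg/kg, which is ≤ 100 mg/kg, so it is Category TX (Toxic).
With pH 12.5 (≥ 12), the descaling concentrate falls in Category CR.
The rust remover gel has pH 2.2, which is ≤ 2.5, so it is Category CR (Corrosive).
Category TX quantity: two 455 g packs = 910 g.
That is within the Category TX cargo aircraft limit of 1 kg.
Category CR net quantity: (three 171.67 L containers = 515.01 L) + 675 L = 1190.01 L.
That exceeds the Category CR cargo aircraft limit of 1000 L.
The segregation rule (Category TX with Category CG) does not apply to Category TX with Category CR.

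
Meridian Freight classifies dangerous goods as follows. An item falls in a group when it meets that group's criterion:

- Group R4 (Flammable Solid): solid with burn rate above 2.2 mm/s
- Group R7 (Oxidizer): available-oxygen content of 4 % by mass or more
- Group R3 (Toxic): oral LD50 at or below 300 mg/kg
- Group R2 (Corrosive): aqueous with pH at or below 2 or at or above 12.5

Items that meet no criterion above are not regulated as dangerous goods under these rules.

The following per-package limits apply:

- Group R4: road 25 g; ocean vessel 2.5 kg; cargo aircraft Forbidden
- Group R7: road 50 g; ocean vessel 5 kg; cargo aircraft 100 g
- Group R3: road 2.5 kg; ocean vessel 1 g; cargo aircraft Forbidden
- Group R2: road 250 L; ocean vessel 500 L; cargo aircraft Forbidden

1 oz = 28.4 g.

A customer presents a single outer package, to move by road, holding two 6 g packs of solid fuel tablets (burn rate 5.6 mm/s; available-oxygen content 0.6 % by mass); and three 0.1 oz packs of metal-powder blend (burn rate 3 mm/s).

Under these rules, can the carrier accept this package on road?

Yes

Burn rate 5.6 mm/s meets the Group R4 criterion (Flammable Solid), so the solid fuel tablets are Group R4.
Metal-powder blend: burn rate 3 mm/s > 2.2 mm/s → Group R4 (Flammable Solid).
Group R4 net quantity: (two 6 g packs = 12 g) + (three 0.1 oz packs = 8.52 g) = 20.52 g.
That is within the Group R4 road limit of 25 g.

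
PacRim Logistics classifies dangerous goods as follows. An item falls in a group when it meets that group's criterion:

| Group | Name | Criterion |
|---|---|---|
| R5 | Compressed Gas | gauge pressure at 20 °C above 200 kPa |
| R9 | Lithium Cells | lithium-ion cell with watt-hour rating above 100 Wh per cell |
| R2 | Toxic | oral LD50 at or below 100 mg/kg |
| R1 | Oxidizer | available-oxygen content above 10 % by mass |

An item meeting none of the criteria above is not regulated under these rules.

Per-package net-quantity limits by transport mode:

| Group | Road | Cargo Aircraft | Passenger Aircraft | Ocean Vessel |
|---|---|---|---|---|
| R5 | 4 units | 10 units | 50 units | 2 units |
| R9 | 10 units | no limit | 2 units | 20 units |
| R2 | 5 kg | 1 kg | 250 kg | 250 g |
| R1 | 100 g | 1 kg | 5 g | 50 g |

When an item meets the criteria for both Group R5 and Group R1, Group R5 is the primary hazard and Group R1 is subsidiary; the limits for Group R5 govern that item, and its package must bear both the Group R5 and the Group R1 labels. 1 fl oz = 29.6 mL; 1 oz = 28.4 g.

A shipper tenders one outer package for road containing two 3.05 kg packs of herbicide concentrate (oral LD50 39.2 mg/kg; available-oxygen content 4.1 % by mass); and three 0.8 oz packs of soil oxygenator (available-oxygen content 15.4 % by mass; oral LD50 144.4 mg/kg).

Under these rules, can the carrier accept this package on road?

No

The herbicide concentrate has oral LD50 39.2 mg/kg, which is ≤ 100 mg/kg, so it is Group R2 (Toxic).
Available-oxygen content 15.4 % by mass meets the Group R1 criterion (Oxidizer), so the soil oxygenator is Group R1.
Group R2 quantity: two 3.05 kg packs = 6.1 kg.
6.1 kg > 5 kg (road limit, Group R2) — over the limit.
Group R1 quantity: three 0.8 oz packs = 68.16 g.
That is within the Group R1 road limit of 100 g.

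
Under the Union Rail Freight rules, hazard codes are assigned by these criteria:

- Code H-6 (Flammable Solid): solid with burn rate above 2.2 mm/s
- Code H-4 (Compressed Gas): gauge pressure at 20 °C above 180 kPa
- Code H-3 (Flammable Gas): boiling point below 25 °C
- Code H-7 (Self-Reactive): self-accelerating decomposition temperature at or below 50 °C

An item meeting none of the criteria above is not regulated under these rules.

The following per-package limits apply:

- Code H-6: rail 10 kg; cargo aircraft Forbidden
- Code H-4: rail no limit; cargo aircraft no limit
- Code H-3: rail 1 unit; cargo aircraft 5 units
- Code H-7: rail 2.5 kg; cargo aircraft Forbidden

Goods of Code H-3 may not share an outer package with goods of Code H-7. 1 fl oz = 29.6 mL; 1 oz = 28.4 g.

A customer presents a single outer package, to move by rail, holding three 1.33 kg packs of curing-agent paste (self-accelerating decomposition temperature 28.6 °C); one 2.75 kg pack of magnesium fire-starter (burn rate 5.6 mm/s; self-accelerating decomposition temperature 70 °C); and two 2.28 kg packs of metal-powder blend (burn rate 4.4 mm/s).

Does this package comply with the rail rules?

No

The curing-agent paste has self-accelerating decomposition temperature 28.6 °C, which is ≤ 50 °C, so it is Code H-7 (Self-Reactive).
Magnesium fire-starter: burn rate 5.6 mm/s > 2.2 mm/s → Code H-6 (Flammable Solid).
The metal-powder blend has burn rate 4.4 mm/s, which is > 2.2 mm/s, so it is Code H-6 (Flammable Solid).
Code H-7 quantity: three 1.33 kg packs = 3.99 kg.
3.99 kg > 2.5 kg (rail limit, Code H-7) — over the limit.
Total Code H-6: 2.75 kg + (two 2.28 kg packs = 4.56 kg) = 7.31 kg.
7.31 kg is within the rail limit of 10 kg for Code H-6.
The segregation rule (Code H-3 with Code H-7) does not apply to Code H-7 with Code H-6.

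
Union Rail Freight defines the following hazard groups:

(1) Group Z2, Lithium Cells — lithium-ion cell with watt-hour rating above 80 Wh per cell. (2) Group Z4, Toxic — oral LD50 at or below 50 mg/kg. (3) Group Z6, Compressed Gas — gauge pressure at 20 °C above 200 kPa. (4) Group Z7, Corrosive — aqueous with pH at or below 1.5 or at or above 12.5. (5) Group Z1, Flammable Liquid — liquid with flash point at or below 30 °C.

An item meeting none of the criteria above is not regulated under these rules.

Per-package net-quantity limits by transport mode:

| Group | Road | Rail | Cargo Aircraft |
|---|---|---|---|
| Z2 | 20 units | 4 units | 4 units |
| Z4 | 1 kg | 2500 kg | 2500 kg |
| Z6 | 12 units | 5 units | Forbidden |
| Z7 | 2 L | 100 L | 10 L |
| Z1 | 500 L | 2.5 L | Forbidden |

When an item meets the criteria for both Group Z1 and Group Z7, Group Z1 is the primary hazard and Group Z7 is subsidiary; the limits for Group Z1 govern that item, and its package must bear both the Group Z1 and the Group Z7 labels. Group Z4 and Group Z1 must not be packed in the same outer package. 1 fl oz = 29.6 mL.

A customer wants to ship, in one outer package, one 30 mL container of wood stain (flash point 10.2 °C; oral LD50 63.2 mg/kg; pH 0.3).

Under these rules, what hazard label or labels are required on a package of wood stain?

Group Z1 and Z7

With flash point 10.2 °C (≤ 30 °C), the wood stain falls in Group Z1.
Wood stain: pH 0.3 ≤ 1.5 → Group Z7 (Corrosive).
By the precedence rule Group Z1 is primary and Group Z7 is subsidiary, and that rule requires both labels on the package.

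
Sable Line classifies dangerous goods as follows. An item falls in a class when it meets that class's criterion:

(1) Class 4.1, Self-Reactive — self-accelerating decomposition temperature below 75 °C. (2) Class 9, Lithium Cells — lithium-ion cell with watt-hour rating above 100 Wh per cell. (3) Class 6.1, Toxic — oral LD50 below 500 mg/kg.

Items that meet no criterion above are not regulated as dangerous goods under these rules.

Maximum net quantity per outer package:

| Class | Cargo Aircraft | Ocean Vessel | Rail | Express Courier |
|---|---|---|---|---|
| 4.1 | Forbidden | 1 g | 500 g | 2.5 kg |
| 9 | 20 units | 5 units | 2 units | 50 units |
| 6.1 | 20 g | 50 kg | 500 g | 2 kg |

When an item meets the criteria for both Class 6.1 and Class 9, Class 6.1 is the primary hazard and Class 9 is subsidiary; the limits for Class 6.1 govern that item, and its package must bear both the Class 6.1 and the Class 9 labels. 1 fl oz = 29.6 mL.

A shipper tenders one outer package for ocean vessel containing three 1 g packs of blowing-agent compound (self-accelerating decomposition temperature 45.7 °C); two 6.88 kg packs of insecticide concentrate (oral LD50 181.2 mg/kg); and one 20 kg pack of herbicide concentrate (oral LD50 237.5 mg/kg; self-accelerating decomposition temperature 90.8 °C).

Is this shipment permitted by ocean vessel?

The blowing-agent compound has self-accelerating decomposition temperature 45.7 °C, which is < 75 °C, so it is Class 4.1 (Self-Reactive).
The insecticide concentrate has oral LD50 181.2 mg/kg, which is < 500 mg/kg, so it is Class 6.1 (Toxic).
Herbicide concentrate: oral LD50 237.5 mg/kg < 500 mg/kg → Class 6.1 (Toxic).
Total Class 6.1: (two 6.88 kg packs = 13.76 kg) + 20 kg = 33.76 kg.
33.76 kg is within the ocean vessel limit of 50 kg for Class 6.1.
Class 4.1 quantity: three 1 g packs = 3 g.
3 g > 1 g (ocean vessel limit, Class 4.1) — over the limit.

No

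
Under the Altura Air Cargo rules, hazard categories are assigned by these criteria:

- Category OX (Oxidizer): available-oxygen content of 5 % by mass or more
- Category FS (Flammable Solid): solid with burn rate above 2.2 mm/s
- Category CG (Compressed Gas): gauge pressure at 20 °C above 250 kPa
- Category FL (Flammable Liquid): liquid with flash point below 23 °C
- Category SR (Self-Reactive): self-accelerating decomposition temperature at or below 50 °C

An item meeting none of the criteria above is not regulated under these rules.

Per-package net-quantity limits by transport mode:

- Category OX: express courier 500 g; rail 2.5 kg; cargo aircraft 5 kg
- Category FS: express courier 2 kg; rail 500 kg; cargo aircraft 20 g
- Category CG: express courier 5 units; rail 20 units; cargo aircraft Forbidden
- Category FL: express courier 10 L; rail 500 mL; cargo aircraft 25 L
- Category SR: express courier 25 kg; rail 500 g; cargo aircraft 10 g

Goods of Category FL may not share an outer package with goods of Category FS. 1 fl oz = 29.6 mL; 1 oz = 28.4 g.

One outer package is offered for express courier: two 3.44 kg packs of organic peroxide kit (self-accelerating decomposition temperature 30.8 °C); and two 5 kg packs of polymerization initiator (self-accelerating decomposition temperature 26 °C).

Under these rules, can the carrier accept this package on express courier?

Yes

Organic peroxide kit: self-accelerating decomposition temperature 30.8 °C ≤ 50 °C → Category SR (Self-Reactive).
Polymerization initiator: self-accelerating decomposition temperature 26 °C ≤ 50 °C → Category SR (Self-Reactive).
Category SR net quantity: (two 3.44 kg packs = 6.88 kg) + (two 5 kg packs = 10 kg) = 16.88 kg.
16.88 kg ≤ 25 kg (express courier limit, Category SR) — within limit.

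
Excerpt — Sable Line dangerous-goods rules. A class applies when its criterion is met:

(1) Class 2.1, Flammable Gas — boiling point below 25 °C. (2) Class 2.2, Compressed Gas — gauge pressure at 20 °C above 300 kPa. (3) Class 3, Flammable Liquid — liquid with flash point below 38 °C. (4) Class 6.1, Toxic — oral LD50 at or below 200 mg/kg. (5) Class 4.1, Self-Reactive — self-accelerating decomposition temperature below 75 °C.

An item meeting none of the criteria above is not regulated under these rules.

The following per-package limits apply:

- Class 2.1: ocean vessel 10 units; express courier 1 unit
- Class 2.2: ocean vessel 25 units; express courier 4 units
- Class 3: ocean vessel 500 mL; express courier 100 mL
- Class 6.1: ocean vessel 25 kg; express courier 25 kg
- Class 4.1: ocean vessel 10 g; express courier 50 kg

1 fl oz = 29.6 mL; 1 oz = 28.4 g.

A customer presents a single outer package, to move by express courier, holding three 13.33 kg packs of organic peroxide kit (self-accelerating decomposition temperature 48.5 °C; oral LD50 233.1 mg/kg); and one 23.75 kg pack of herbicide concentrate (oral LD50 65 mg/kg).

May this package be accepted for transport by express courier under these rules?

Yes

Organic peroxide kit: self-accelerating decomposition temperature 48.5 °C < 75 °C → Class 4.1 (Self-Reactive).
The herbicide concentrate has oral LD50 65 mg/kg, which is ≤ 200 mg/kg, so it is Class 6.1 (Toxic).
Class 6.1 quantity: 23.75 kg.
That is within the Class 6.1 express courier limit of 25 kg.
Class 4.1 quantity: three 13.33 kg packs = 39.99 kg.
That is within the Class 4.1 express courier limit of 50 kg.
Every hazard class is within its express courier limit and no segregation rule is violated.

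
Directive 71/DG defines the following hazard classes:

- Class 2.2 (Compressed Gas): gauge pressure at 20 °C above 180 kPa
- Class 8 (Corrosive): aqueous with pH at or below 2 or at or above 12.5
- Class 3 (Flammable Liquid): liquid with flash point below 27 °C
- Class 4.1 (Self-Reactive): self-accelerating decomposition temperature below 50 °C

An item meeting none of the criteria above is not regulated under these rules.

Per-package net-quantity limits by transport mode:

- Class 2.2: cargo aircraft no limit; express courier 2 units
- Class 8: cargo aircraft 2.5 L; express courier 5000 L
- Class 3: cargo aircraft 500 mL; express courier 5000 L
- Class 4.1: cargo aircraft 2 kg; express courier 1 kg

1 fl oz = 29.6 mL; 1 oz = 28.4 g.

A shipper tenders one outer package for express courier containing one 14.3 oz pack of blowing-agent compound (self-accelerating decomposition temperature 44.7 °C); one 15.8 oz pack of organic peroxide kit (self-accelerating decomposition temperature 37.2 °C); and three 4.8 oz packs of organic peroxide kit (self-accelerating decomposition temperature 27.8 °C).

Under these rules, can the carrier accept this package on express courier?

No

Self-accelerating decomposition temperature 44.7 °C meets the Class 4.1 criterion (Self-Reactive), so the blowing-agent compound is Class 4.1.
Organic peroxide kit: self-accelerating decomposition temperature 37.2 °C < 50 °C → Class 4.1 (Self-Reactive).
Self-accelerating decomposition temperature 27.8 °C meets the Class 4.1 criterion (Self-Reactive), so the organic peroxide kit is Class 4.1.
Total Class 4.1: (one 14.3 oz pack = 406.12 g) + (one 15.8 oz pack = 448.72 g) + (three 4.8 oz packs = 408.96 g) = 1263.8 g.
1263.8 g > 1 kg (express courier limit, Class 4.1) — over the limit.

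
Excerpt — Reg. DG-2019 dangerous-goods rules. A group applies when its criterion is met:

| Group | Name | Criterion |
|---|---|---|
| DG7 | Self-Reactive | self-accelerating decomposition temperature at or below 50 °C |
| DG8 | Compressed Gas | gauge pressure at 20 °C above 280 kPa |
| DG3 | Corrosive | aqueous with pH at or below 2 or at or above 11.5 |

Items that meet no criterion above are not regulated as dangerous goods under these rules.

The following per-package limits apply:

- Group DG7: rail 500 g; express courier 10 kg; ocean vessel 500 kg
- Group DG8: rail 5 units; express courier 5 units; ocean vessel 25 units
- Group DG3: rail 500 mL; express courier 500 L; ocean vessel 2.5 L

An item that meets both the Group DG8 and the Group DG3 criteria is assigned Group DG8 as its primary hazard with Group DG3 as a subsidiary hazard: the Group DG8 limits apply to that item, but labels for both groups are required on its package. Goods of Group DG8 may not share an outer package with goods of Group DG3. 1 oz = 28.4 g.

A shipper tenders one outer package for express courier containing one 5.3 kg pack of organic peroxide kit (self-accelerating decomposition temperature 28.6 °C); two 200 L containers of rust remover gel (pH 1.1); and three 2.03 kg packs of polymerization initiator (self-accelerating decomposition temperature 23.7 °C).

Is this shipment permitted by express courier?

The organic peroxide kit has self-accelerating decomposition temperature 28.6 °C, which is ≤ 50 °C, so it is Group DG7 (Self-Reactive).
Rust remover gel: pH 1.1 ≤ 2 → Group DG3 (Corrosive).
Self-accelerating decomposition temperature 23.7 °C meets the Group DG7 criterion (Self-Reactive), so the polymerization initiator is Group DG7.
Group DG7 net quantity: 5.3 kg + (three 2.03 kg packs = 6.09 kg) = 11.39 kg.
11.39 kg > 10 kg (express courier limit, Group DG7) — over the limit.
Group DG3 quantity: two 200 L containers = 400 L.
That is within the Group DG3 express courier limit of 500 L.
The segregation rule (Group DG8 with Group DG3) does not apply to Group DG7 with Group DG3.

No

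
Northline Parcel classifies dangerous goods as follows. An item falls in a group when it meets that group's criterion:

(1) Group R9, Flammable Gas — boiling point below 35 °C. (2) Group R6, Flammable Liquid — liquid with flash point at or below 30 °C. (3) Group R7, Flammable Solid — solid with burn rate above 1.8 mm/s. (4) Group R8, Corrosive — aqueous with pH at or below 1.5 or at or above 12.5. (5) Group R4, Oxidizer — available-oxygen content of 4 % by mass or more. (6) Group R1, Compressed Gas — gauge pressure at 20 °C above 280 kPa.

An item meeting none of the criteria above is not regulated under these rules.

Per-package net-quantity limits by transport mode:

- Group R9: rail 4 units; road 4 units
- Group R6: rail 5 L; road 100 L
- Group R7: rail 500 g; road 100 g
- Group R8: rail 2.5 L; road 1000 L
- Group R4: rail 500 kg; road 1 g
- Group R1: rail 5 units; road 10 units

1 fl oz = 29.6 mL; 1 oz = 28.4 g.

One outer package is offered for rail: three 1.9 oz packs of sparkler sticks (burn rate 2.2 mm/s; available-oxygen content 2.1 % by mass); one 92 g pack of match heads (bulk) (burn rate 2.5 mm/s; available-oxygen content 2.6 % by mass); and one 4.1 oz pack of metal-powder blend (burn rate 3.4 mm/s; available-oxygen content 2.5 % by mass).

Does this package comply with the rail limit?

Yes

With burn rate 2.2 mm/s (> 1.8 mm/s), the sparkler sticks fall in Group R7.
Burn rate 2.5 mm/s meets the Group R7 criterion (Flammable Solid), so the match heads (bulk) are Group R7.
Metal-powder blend: burn rate 3.4 mm/s > 1.8 mm/s → Group R7 (Flammable Solid).
Group R7 net quantity: (three 1.9 oz packs = 161.88 g) + 92 g + (one 4.1 oz pack = 116.44 g) = 370.32 g.
370.32 g is within the rail limit of 500 g for Group R7.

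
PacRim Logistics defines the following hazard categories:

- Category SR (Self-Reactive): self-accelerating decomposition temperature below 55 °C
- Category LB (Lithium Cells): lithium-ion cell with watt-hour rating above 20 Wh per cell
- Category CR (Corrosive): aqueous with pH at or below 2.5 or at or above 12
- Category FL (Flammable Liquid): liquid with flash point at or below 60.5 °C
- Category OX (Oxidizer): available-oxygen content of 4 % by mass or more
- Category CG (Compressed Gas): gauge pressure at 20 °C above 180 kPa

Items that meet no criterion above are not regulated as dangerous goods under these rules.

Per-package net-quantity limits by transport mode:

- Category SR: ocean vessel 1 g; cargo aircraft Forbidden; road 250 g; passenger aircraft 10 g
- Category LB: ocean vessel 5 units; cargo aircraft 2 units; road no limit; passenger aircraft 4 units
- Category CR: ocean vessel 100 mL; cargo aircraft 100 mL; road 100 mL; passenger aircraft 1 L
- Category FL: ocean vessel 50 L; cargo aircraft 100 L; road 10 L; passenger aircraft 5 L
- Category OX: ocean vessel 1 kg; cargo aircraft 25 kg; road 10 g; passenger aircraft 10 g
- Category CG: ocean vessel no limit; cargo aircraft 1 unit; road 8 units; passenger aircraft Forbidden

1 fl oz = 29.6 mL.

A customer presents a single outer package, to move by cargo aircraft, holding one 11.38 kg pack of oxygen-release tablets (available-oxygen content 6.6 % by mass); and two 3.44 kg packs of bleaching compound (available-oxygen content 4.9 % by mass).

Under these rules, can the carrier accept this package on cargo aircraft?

Available-oxygen content 6.6 % by mass meets the Category OX criterion (Oxidizer), so the oxygen-release tablets are Category OX.
With available-oxygen content 4.9 % by mass (≥ 4 % by mass), the bleaching compound falls in Category OX.
Category OX net quantity: 11.38 kg + (two 3.44 kg packs = 6.88 kg) = 18.26 kg.
18.26 kg is within the cargo aircraft limit of 25 kg for Category OX.

Yes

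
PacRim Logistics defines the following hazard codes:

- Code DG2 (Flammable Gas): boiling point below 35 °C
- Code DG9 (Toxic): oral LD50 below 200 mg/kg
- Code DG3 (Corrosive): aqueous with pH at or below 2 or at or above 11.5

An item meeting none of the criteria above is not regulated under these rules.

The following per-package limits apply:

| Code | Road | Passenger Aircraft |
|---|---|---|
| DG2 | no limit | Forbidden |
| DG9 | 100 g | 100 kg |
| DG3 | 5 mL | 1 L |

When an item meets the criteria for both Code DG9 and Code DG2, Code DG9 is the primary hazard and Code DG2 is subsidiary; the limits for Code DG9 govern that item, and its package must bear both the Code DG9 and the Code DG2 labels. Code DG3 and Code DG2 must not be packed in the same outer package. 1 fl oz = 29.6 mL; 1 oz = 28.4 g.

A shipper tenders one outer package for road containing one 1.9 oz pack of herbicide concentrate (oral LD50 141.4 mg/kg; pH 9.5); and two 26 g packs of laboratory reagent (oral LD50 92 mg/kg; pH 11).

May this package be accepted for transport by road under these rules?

No

Oral LD50 141.4 mg/kg meets the Code DG9 criterion (Toxic), so the herbicide concentrate is Code DG9.
With oral LD50 92 mg/kg (< 200 mg/kg), the laboratory reagent falls in Code DG9.
Total Code DG9: (one 1.9 oz pack = 53.96 g) + (two 26 g packs = 52 g) = 105.96 g.
That exceeds the Code DG9 road limit of 100 g.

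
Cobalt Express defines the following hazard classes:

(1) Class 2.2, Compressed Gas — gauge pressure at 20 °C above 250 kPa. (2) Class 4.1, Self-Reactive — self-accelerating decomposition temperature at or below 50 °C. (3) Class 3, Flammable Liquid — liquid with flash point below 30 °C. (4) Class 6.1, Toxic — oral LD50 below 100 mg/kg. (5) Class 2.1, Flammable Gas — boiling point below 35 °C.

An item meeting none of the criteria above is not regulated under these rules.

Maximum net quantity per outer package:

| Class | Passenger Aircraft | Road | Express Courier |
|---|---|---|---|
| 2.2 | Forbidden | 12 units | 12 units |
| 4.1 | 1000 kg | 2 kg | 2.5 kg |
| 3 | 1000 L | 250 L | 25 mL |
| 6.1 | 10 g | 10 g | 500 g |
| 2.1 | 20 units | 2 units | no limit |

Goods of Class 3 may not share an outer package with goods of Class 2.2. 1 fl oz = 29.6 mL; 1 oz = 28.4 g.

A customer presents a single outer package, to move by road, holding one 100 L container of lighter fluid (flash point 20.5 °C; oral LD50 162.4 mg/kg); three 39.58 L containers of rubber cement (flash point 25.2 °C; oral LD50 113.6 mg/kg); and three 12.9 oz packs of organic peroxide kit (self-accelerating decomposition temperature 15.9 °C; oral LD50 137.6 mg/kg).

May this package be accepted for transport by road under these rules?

With flash point 20.5 °C (< 30 °C), the lighter fluid falls in Class 3.
Rubber cement: flash point 25.2 °C < 30 °C → Class 3 (Flammable Liquid).
With self-accelerating decomposition temperature 15.9 °C (≤ 50 °C), the organic peroxide kit falls in Class 4.1.
Total Class 3: 100 L + (three 39.58 L containers = 118.74 L) = 218.74 L.
218.74 L ≤ 250 L (road limit, Class 3) — within limit.
Class 4.1 quantity: three 12.9 oz packs = 1099.08 g.
1099.08 g ≤ 2 kg (road limit, Class 4.1) — within limit.
The segregation rule (Class 3 with Class 2.2) does not apply to Class 3 with Class 4.1.
Every hazard class is within its road limit and no segregation rule is violated.

Yes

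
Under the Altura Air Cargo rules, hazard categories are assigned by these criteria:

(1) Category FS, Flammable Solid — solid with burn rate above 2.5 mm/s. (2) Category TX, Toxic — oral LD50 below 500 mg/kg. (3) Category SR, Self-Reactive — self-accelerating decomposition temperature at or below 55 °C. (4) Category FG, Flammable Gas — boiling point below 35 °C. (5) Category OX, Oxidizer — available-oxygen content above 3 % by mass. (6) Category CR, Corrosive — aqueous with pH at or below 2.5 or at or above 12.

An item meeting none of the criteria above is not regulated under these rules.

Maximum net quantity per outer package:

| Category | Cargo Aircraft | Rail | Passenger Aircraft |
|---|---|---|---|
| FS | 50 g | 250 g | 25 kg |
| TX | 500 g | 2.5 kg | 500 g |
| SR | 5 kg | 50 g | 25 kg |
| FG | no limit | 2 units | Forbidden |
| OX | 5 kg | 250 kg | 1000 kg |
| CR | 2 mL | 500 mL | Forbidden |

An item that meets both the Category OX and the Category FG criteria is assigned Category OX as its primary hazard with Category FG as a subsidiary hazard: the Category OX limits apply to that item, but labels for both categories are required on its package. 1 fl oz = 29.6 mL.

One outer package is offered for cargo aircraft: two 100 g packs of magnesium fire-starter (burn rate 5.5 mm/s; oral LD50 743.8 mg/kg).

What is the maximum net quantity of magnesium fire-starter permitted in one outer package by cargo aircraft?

The magnesium fire-starter has burn rate 5.5 mm/s, which is > 2.5 mm/s, so it is Category FS (Flammable Solid).
The cargo aircraft limit for Category FS is 50 g.

50 g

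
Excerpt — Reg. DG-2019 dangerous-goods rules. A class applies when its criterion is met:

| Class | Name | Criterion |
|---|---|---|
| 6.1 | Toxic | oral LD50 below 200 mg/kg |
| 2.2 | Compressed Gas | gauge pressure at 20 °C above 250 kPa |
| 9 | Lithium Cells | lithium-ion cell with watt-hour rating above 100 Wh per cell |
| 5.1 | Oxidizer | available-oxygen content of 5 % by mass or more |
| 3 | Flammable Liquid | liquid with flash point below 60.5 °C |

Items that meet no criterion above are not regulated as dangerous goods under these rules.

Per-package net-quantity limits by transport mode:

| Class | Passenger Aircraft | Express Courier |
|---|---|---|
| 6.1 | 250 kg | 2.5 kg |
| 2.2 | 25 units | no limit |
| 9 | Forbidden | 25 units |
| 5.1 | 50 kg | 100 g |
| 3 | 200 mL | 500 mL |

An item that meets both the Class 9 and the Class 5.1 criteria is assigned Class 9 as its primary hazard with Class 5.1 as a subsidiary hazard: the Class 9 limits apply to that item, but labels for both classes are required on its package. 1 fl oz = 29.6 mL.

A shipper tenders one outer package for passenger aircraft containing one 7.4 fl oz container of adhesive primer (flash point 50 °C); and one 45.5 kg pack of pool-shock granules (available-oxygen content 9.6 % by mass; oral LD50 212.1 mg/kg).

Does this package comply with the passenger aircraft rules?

Flash point 50 °C meets the Class 3 criterion (Flammable Liquid), so the adhesive primer is Class 3.
With available-oxygen content 9.6 % by mass (≥ 5 % by mass), the pool-shock granules fall in Class 5.1.
Class 3 quantity: one 7.4 fl oz container = 219.04 mL.
219.04 mL exceeds the passenger aircraft limit of 200 mL for Class 3.
Class 5.1 quantity: 45.5 kg.
That is within the Class 5.1 passenger aircraft limit of 50 kg.

No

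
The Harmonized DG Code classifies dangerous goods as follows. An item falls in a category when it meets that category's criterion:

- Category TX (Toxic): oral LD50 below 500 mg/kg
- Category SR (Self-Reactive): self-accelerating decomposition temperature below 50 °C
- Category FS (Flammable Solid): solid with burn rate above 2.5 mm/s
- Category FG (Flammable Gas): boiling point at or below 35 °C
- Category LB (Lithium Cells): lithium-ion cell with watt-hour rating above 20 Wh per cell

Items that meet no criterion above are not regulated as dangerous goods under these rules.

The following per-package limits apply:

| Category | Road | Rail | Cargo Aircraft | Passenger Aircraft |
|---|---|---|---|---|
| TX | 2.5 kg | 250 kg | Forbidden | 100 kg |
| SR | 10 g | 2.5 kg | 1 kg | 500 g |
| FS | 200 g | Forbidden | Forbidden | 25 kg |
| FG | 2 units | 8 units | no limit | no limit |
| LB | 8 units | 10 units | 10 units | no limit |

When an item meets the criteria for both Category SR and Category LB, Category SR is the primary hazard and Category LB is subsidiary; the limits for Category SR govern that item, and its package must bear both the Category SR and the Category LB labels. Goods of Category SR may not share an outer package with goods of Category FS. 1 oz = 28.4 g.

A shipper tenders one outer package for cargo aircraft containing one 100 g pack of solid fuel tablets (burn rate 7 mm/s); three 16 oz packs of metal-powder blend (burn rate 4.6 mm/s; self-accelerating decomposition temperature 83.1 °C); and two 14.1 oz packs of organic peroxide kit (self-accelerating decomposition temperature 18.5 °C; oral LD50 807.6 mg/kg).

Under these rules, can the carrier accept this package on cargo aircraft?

With burn rate 7 mm/s (> 2.5 mm/s), the solid fuel tablets fall in Category FS.
With burn rate 4.6 mm/s (> 2.5 mm/s), the metal-powder blend falls in Category FS.
With self-accelerating decomposition temperature 18.5 °C (< 50 °C), the organic peroxide kit falls in Category SR.
Category SR quantity: two 14.1 oz packs = 800.88 g.
800.88 g is within the cargo aircraft limit of 1 kg for Category SR.
Category FS net quantity: 100 g + (three 16 oz packs = 1363.2 g) = 1463.2 g.
By cargo aircraft, Category FS is Forbidden regardless of quantity.
Category SR and Category FS may not share an outer package.

No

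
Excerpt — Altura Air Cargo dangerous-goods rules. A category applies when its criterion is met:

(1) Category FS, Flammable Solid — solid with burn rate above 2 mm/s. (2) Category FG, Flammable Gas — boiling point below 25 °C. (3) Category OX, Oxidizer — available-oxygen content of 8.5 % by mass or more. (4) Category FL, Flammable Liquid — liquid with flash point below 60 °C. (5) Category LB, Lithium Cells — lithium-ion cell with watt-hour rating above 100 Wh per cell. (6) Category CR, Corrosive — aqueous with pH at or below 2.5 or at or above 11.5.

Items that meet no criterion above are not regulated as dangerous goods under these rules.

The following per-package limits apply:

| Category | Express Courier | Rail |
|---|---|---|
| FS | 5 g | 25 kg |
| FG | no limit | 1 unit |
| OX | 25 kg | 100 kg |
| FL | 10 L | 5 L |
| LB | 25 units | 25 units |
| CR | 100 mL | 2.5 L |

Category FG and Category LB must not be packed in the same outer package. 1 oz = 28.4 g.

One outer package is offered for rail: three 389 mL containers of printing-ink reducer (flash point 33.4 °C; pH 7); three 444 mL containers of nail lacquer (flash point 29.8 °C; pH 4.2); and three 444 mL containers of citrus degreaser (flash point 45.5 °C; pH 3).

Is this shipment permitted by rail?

Yes

Flash point 33.4 °C meets the Category FL criterion (Flammable Liquid), so the printing-ink reducer is Category FL.
With flash point 29.8 °C (< 60 °C), the nail lacquer falls in Category FL.
Flash point 45.5 °C meets the Category FL criterion (Flammable Liquid), so the citrus degreaser is Category FL.
Category FL net quantity: (three 389 mL containers = 1.167 L) + (three 444 mL containers = 1.332 L) + (three 444 mL containers = 1.332 L) = 3.831 L.
That is within the Category FL rail limit of 5 L.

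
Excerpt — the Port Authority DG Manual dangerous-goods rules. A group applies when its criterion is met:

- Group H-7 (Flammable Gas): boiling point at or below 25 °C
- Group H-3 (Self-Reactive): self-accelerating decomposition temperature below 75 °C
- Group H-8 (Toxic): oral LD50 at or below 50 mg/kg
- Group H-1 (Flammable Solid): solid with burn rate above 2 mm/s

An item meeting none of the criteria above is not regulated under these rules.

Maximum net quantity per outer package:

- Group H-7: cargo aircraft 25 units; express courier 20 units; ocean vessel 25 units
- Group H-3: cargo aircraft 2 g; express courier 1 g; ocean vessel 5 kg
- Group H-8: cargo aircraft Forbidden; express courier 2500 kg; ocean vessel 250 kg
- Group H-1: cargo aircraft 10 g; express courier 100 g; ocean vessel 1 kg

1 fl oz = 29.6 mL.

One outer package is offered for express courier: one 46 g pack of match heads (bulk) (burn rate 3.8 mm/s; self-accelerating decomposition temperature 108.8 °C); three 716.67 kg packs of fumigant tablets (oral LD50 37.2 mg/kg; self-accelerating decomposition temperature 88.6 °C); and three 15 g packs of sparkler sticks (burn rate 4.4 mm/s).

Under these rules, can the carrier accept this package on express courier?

The match heads (bulk) have burn rate 3.8 mm/s, which is > 2 mm/s, so they are Group H-1 (Flammable Solid).
Oral LD50 37.2 mg/kg meets the Group H-8 criterion (Toxic), so the fumigant tablets are Group H-8.
Burn rate 4.4 mm/s meets the Group H-1 criterion (Flammable Solid), so the sparkler sticks are Group H-1.
Total Group H-1: 46 g + (three 15 g packs = 45 g) = 91 g.
91 g ≤ 100 g (express courier limit, Group H-1) — within limit.
Group H-8 quantity: three 716.67 kg packs = 2150.01 kg.
That is within the Group H-8 express courier limit of 2500 kg.
Every hazard group is within its express courier limit and no segregation rule is violated.

Yes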